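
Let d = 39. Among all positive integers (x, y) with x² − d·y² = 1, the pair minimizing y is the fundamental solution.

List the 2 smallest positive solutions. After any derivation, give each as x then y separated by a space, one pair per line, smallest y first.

d=39: √d = [6; 4,12] (ℓ=2, even), read p_1/q_1
i=0: a=6 ⇒ p=6, q=1
i=1: a=4 ⇒ p=25, q=4
(x₁, y₁) = (25, 4);  25² − 39·4² = 1 ✓
n=2: (25,4)∘(25,4) = (25·25+39·4·4, 25·4+4·25) = (1249,200)

25 4
1249 200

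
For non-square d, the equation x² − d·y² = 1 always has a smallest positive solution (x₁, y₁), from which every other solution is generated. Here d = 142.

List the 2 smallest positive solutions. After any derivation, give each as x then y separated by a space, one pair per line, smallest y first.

143 12
40897 3432

d=142: √d = [11; 1,10,1,22] (ℓ=4, even), read p_3/q_3
i=0: a=11 ⇒ p=11, q=1
i=1: a=1 ⇒ p=12, q=1
i=2: a=10 ⇒ p=131, q=11
i=3: a=1 ⇒ p=143, q=12
(x₁, y₁) = (143, 12);  143² − 142·12² = 1 ✓
(x_2, y_2) = (143·143 + 142·12·12, 143·12 + 12·143) = (40897, 3432)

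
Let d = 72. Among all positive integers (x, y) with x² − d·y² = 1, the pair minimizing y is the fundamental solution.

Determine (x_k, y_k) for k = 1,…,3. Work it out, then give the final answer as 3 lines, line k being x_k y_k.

17 2
577 68
19601 2310

[8; 2,16] for √72; ℓ=2 ⇒ convergent index 1
i=0: a=8 ⇒ p=8, q=1
i=1: a=2 ⇒ p=17, q=2
fundamental: x₁=17, y₁=2  (since 289 − 72·4 = 1)
k=2:  x_2 = 17·17+72·2·2 = 577,  y_2 = 17·2+2·17 = 68
k=3:  x_3 = 17·577+72·2·68 = 19601,  y_3 = 17·68+2·577 = 2310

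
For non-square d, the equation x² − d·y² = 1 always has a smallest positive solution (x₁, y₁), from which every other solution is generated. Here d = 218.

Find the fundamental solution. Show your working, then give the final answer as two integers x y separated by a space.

√218 = [14; 1,3,3,1,28, …], period ℓ=5 (odd) → k=9
k=0  a_k=14  p_k/q_k = 14/1
…
k=5  a_k=28  p_k/q_k = 7220/489
…
k=8  a_k=3  p_k/q_k = 96370/6527
k=9  a_k=1  p_k/q_k = 126003/8534
fundamental: x₁=126003, y₁=8534  (since 15876756009 − 218·72829156 = 1)

126003 8534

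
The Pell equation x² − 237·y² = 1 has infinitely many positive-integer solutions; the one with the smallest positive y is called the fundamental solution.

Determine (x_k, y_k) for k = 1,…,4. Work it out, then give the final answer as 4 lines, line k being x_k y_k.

228151 14820
104105757601 6762395640
47503665404623351 3085694655308460
21676017531356338550401 1408008642599798519280

√237 = [15; 2,1,1,7,10,7,1,1,2,30, …], period ℓ=10 (even) → k=9
a_0=15:  p_0=15·1+0=15,  q_0=15·0+1=1
…
a_2=1:  p_2=1·31+15=46,  q_2=1·2+1=3
…
a_4=7:  p_4=7·77+46=585,  q_4=7·5+3=38
a_5=10:  p_5=10·585+77=5927,  q_5=10·38+5=385
a_6=7:  p_6=7·5927+585=42074,  q_6=7·385+38=2733
…
a_8=1:  p_8=1·48001+42074=90075,  q_8=1·3118+2733=5851
a_9=2:  p_9=2·90075+48001=228151,  q_9=2·5851+3118=14820
(x₁, y₁) = (228151, 14820);  228151² − 237·14820² = 1 ✓
k=2:  x_2 = 228151·228151+237·14820·14820 = 104105757601,  y_2 = 228151·14820+14820·228151 = 6762395640
k=3:  x_3 = 228151·104105757601+237·14820·6762395640 = 47503665404623351,  y_3 = 228151·6762395640+14820·104105757601 = 3085694655308460
k=4:  x_4 = 228151·47503665404623351+237·14820·3085694655308460 = 21676017531356338550401,  y_4 = 228151·3085694655308460+14820·47503665404623351 = 1408008642599798519280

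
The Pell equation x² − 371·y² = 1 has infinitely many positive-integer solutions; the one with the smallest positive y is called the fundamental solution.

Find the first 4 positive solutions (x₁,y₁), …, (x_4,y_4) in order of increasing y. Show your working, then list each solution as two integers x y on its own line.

√371 = [19; 3,1,4,1,3,38, …], period ℓ=6 (even) → k=5
i=0: a=19 ⇒ p=19, q=1
i=1: a=3 ⇒ p=58, q=3
…
i=3: a=4 ⇒ p=366, q=19
i=4: a=1 ⇒ p=443, q=23
i=5: a=3 ⇒ p=1695, q=88
fundamental: x₁=1695, y₁=88  (since 2873025 − 371·7744 = 1)
(x_2, y_2) = (1695·1695 + 371·88·88, 1695·88 + 88·1695) = (5746049, 298320)
(x_3, y_3) = (1695·5746049 + 371·88·298320, 1695·298320 + 88·5746049) = (19479104415, 1011304712)
(x_4, y_4) = (1695·19479104415 + 371·88·1011304712, 1695·1011304712 + 88·19479104415) = (66034158220801, 3428322675360)

1695 88
5746049 298320
19479104415 1011304712
66034158220801 3428322675360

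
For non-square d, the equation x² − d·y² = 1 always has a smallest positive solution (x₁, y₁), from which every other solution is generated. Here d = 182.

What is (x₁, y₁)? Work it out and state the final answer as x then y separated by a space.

d=182: √d = [13; 2,26] (ℓ=2, even), read p_1/q_1
a_0=13:  p_0=13·1+0=13,  q_0=13·0+1=1
a_1=2:  p_1=2·13+1=27,  q_1=2·1+0=2
fundamental: x₁=27, y₁=2  (since 729 − 182·4 = 1)

27 2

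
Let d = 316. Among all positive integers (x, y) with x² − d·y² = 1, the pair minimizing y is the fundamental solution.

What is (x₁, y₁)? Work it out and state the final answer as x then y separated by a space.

d=316: √d = [17; 1,3,2,8,2,3,1,34] (ℓ=8, even), read p_7/q_7
i=0: a=17 ⇒ p=17, q=1
i=1: a=1 ⇒ p=18, q=1
i=2: a=3 ⇒ p=71, q=4
i=3: a=2 ⇒ p=160, q=9
…
i=5: a=2 ⇒ p=2862, q=161
i=6: a=3 ⇒ p=9937, q=559
i=7: a=1 ⇒ p=12799, q=720
(x₁, y₁) = (12799, 720);  12799² − 316·720² = 1 ✓

12799 720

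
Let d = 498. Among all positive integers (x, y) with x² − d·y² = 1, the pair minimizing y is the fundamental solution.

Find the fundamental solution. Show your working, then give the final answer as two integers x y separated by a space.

[22; 3,6,22,6,3,44] for √498; ℓ=6 ⇒ convergent index 5
a_0=22:  p_0=22·1+0=22,  q_0=22·0+1=1
…
a_2=6:  p_2=6·67+22=424,  q_2=6·3+1=19
…
a_4=6:  p_4=6·9395+424=56794,  q_4=6·421+19=2545
a_5=3:  p_5=3·56794+9395=179777,  q_5=3·2545+421=8056
→ (179777, 8056).  Check: 179777²=32319769729, 498·8056²=32319769728, difference 1.

179777 8056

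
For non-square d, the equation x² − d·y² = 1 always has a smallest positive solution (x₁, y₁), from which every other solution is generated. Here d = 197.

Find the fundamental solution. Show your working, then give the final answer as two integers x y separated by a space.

√197 → a₀=14, period (28); ℓ=1 odd so k=1
k=0  a_k=14  p_k/q_k = 14/1
k=1  a_k=28  p_k/q_k = 393/28
fundamental: x₁=393, y₁=28  (since 154449 − 197·784 = 1)

393 28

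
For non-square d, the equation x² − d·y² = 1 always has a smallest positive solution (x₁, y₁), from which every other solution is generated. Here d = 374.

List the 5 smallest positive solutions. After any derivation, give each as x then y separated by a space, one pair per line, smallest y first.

√374 → a₀=19, period (2,1,18,1,2,38); ℓ=6 even so k=5
a_0=19:  p_0=19·1+0=19,  q_0=19·0+1=1
…
a_2=1:  p_2=1·39+19=58,  q_2=1·2+1=3
a_3=18:  p_3=18·58+39=1083,  q_3=18·3+2=56
a_4=1:  p_4=1·1083+58=1141,  q_4=1·56+3=59
a_5=2:  p_5=2·1141+1083=3365,  q_5=2·59+56=174
(x₁, y₁) = (3365, 174);  3365² − 374·174² = 1 ✓
k=2:  x_2 = 3365·3365+374·174·174 = 22646449,  y_2 = 3365·174+174·3365 = 1171020
k=3:  x_3 = 3365·22646449+374·174·1171020 = 152410598405,  y_3 = 3365·1171020+174·22646449 = 7880964426
k=4:  x_4 = 3365·152410598405+374·174·7880964426 = 1025723304619201,  y_4 = 3365·7880964426+174·152410598405 = 53038889415960
k=5:  x_5 = 3365·1025723304619201+374·174·53038889415960 = 6903117687676624325,  y_5 = 3365·53038889415960+174·1025723304619201 = 356951717888446374

3365 174
22646449 1171020
152410598405 7880964426
1025723304619201 53038889415960
6903117687676624325 356951717888446374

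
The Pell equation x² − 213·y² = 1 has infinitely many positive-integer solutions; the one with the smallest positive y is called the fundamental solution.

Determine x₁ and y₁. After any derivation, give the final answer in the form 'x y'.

[14; 1,1,2,6,1,8,1,6,2,1,1,28] for √213; ℓ=12 ⇒ convergent index 11
step 0: (14, 1)  from 14·(1,0) + (0,1)
…
step 2: (29, 2)  from 1·(15,1) + (14,1)
step 3: (73, 5)  from 2·(29,2) + (15,1)
step 4: (467, 32)  from 6·(73,5) + (29,2)
step 5: (540, 37)  from 1·(467,32) + (73,5)
…
step 7: (5327, 365)  from 1·(4787,328) + (540,37)
step 8: (36749, 2518)  from 6·(5327,365) + (4787,328)
step 9: (78825, 5401)  from 2·(36749,2518) + (5327,365)
step 10: (115574, 7919)  from 1·(78825,5401) + (36749,2518)
step 11: (194399, 13320)  from 1·(115574,7919) + (78825,5401)
→ (194399, 13320).  Check: 194399²=37790971201, 213·13320²=37790971200, difference 1.

194399 13320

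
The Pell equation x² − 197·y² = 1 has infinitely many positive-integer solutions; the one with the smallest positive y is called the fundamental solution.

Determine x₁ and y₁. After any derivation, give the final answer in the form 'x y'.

d=197: √d = [14; 28] (ℓ=1, odd), read p_1/q_1
k=0  a_k=14  p_k/q_k = 14/1
k=1  a_k=28  p_k/q_k = 393/28
(x₁, y₁) = (393, 28);  393² − 197·28² = 1 ✓

393 28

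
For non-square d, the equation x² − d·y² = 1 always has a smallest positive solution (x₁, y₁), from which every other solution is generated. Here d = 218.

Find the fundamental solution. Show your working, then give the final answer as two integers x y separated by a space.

126003 8534

√218 = [14; 1,3,3,1,28, …], period ℓ=5 (odd) → k=9
a_0=14:  p_0=14·1+0=14,  q_0=14·0+1=1
…
a_2=3:  p_2=3·15+14=59,  q_2=3·1+1=4
a_3=3:  p_3=3·59+15=192,  q_3=3·4+1=13
a_4=1:  p_4=1·192+59=251,  q_4=1·13+4=17
a_5=28:  p_5=28·251+192=7220,  q_5=28·17+13=489
a_6=1:  p_6=1·7220+251=7471,  q_6=1·489+17=506
…
a_8=3:  p_8=3·29633+7471=96370,  q_8=3·2007+506=6527
a_9=1:  p_9=1·96370+29633=126003,  q_9=1·6527+2007=8534
→ (126003, 8534).  Check: 126003²=15876756009, 218·8534²=15876756008, difference 1.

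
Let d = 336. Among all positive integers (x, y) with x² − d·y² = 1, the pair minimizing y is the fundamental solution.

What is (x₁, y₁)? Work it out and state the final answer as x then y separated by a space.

55 3

√336 → a₀=18, period (3,36); ℓ=2 even so k=1
k=0  a_k=18  p_k/q_k = 18/1
k=1  a_k=3  p_k/q_k = 55/3
(x₁, y₁) = (55, 3);  55² − 336·3² = 1 ✓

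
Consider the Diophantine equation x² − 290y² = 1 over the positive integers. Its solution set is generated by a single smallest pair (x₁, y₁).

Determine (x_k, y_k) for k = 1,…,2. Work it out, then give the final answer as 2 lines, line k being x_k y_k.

579 34
670481 39372

√290 → a₀=17, period (34); ℓ=1 odd so k=1
a_0=17:  p_0=17·1+0=17,  q_0=17·0+1=1
a_1=34:  p_1=34·17+1=579,  q_1=34·1+0=34
→ (579, 34).  Check: 579²=335241, 290·34²=335240, difference 1.
n=2: (579,34)∘(579,34) = (579·579+290·34·34, 579·34+34·579) = (670481,39372)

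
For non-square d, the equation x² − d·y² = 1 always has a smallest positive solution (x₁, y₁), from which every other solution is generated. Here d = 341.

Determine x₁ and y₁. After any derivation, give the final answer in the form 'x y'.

d=341: √d = [18; 2,6,1,8,2,…,6,2,36] (ℓ=14, even), read p_13/q_13
step 0: (18, 1)  from 18·(1,0) + (0,1)
step 1: (37, 2)  from 2·(18,1) + (1,0)
…
step 5: (5189, 281)  from 2·(2456,133) + (277,15)
…
step 10: (641940, 34763)  from 8·(76727,4155) + (28124,1523)
…
step 12: (4953942, 268271)  from 6·(718667,38918) + (641940,34763)
step 13: (10626551, 575460)  from 2·(4953942,268271) + (718667,38918)
(x₁, y₁) = (10626551, 575460);  10626551² − 341·575460² = 1 ✓

10626551 575460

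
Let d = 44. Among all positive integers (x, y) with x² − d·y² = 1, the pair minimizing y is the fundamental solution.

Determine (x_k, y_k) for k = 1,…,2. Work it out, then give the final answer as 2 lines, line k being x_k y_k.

√44 → a₀=6, period (1,1,1,2,1,1,1,12); ℓ=8 even so k=7
step 0: (6, 1)  from 6·(1,0) + (0,1)
…
step 2: (13, 2)  from 1·(7,1) + (6,1)
…
step 6: (126, 19)  from 1·(73,11) + (53,8)
step 7: (199, 30)  from 1·(126,19) + (73,11)
→ (199, 30).  Check: 199²=39601, 44·30²=39600, difference 1.
k=2:  x_2 = 199·199+44·30·30 = 79201,  y_2 = 199·30+30·199 = 11940

199 30
79201 11940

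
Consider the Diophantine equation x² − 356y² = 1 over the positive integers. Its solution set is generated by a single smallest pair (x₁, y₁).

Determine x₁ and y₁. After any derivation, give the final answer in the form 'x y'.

[18; 1,6,1,1,2,…,6,1,36] for √356; ℓ=14 ⇒ convergent index 13
a_0=18:  p_0=18·1+0=18,  q_0=18·0+1=1
…
a_2=6:  p_2=6·19+18=132,  q_2=6·1+1=7
a_3=1:  p_3=1·132+19=151,  q_3=1·7+1=8
a_4=1:  p_4=1·151+132=283,  q_4=1·8+7=15
…
a_6=1:  p_6=1·717+283=1000,  q_6=1·38+15=53
a_7=8:  p_7=8·1000+717=8717,  q_7=8·53+38=462
a_8=1:  p_8=1·8717+1000=9717,  q_8=1·462+53=515
a_9=2:  p_9=2·9717+8717=28151,  q_9=2·515+462=1492
…
a_12=6:  p_12=6·66019+37868=433982,  q_12=6·3499+2007=23001
a_13=1:  p_13=1·433982+66019=500001,  q_13=1·23001+3499=26500
fundamental: x₁=500001, y₁=26500  (since 250001000001 − 356·702250000 = 1)

500001 26500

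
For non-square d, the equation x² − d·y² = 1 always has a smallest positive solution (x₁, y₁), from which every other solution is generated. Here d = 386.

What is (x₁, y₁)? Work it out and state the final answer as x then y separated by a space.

111555 5678

√386 → a₀=19, period (1,1,1,4,1,18,1,4,1,1,1,38); ℓ=12 even so k=11
a_0=19:  p_0=19·1+0=19,  q_0=19·0+1=1
…
a_2=1:  p_2=1·20+19=39,  q_2=1·1+1=2
…
a_5=1:  p_5=1·275+59=334,  q_5=1·14+3=17
…
a_10=1:  p_10=1·39392+32771=72163,  q_10=1·2005+1668=3673
a_11=1:  p_11=1·72163+39392=111555,  q_11=1·3673+2005=5678
→ (111555, 5678).  Check: 111555²=12444518025, 386·5678²=12444518024, difference 1.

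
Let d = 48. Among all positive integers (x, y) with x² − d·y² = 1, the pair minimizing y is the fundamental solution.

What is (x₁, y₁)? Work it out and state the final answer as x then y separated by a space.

7 1

√48 → a₀=6, period (1,12); ℓ=2 even so k=1
a_0=6:  p_0=6·1+0=6,  q_0=6·0+1=1
a_1=1:  p_1=1·6+1=7,  q_1=1·1+0=1
fundamental: x₁=7, y₁=1  (since 49 − 48·1 = 1)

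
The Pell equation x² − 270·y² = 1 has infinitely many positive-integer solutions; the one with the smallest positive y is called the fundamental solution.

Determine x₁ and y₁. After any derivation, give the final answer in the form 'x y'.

[16; 2,3,6,3,2,32] for √270; ℓ=6 ⇒ convergent index 5
a_0=16:  p_0=16·1+0=16,  q_0=16·0+1=1
a_1=2:  p_1=2·16+1=33,  q_1=2·1+0=2
…
a_4=3:  p_4=3·723+115=2284,  q_4=3·44+7=139
a_5=2:  p_5=2·2284+723=5291,  q_5=2·139+44=322
fundamental: x₁=5291, y₁=322  (since 27994681 − 270·103684 = 1)

5291 322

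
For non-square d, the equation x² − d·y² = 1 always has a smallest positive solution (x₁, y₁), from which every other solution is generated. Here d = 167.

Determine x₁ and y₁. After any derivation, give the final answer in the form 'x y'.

√167 → a₀=12, period (1,11,1,24); ℓ=4 even so k=3
a_0=12:  p_0=12·1+0=12,  q_0=12·0+1=1
a_1=1:  p_1=1·12+1=13,  q_1=1·1+0=1
a_2=11:  p_2=11·13+12=155,  q_2=11·1+1=12
a_3=1:  p_3=1·155+13=168,  q_3=1·12+1=13
fundamental: x₁=168, y₁=13  (since 28224 − 167·169 = 1)

168 13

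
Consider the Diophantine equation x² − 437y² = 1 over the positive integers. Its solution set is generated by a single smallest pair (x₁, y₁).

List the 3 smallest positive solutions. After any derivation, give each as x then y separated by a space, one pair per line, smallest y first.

4599 220
42301601 2023560
389090121399 18612704660

[20; 1,9,2,9,1,40] for √437; ℓ=6 ⇒ convergent index 5
step 0: (20, 1)  from 20·(1,0) + (0,1)
step 1: (21, 1)  from 1·(20,1) + (1,0)
…
step 4: (4160, 199)  from 9·(439,21) + (209,10)
step 5: (4599, 220)  from 1·(4160,199) + (439,21)
→ (4599, 220).  Check: 4599²=21150801, 437·220²=21150800, difference 1.
k=2:  x_2 = 4599·4599+437·220·220 = 42301601,  y_2 = 4599·220+220·4599 = 2023560
k=3:  x_3 = 4599·42301601+437·220·2023560 = 389090121399,  y_3 = 4599·2023560+220·42301601 = 18612704660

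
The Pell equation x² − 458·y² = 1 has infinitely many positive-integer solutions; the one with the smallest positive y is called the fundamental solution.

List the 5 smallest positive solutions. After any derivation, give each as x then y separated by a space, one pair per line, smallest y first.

22899 1070
1048728401 49003860
48029663286099 2244278779210
2199662518128033601 102783479481255720
100740143957198019572499 4707277791038270685350

√458 = [21; 2,2,42, …], period ℓ=3 (odd) → k=5
k=0  a_k=21  p_k/q_k = 21/1
k=1  a_k=2  p_k/q_k = 43/2
…
k=3  a_k=42  p_k/q_k = 4537/212
k=4  a_k=2  p_k/q_k = 9181/429
k=5  a_k=2  p_k/q_k = 22899/1070
(x₁, y₁) = (22899, 1070);  22899² − 458·1070² = 1 ✓
(22899+1070√458)^2 = 1048728401 + 49003860√458
(22899+1070√458)^3 = 48029663286099 + 2244278779210√458
(22899+1070√458)^4 = 2199662518128033601 + 102783479481255720√458
(22899+1070√458)^5 = 100740143957198019572499 + 4707277791038270685350√458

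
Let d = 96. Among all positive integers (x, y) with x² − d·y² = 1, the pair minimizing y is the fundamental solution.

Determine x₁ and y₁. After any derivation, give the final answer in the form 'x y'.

49 5

√96 → a₀=9, period (1,3,1,18); ℓ=4 even so k=3
a_0=9:  p_0=9·1+0=9,  q_0=9·0+1=1
…
a_2=3:  p_2=3·10+9=39,  q_2=3·1+1=4
a_3=1:  p_3=1·39+10=49,  q_3=1·4+1=5
fundamental: x₁=49, y₁=5  (since 2401 − 96·25 = 1)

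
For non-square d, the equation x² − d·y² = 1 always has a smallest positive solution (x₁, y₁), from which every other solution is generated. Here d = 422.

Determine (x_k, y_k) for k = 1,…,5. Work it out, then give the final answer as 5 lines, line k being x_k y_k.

d=422: √d = [20; 1,1,5,2,1,…,1,1,40] (ℓ=14, even), read p_13/q_13
step 0: (20, 1)  from 20·(1,0) + (0,1)
step 1: (21, 1)  from 1·(20,1) + (1,0)
…
step 3: (226, 11)  from 5·(41,2) + (21,1)
step 4: (493, 24)  from 2·(226,11) + (41,2)
…
step 6: (2650, 129)  from 3·(719,35) + (493,24)
step 7: (53719, 2615)  from 20·(2650,129) + (719,35)
step 8: (163807, 7974)  from 3·(53719,2615) + (2650,129)
step 9: (217526, 10589)  from 1·(163807,7974) + (53719,2615)
step 10: (598859, 29152)  from 2·(217526,10589) + (163807,7974)
step 11: (3211821, 156349)  from 5·(598859,29152) + (217526,10589)
step 12: (3810680, 185501)  from 1·(3211821,156349) + (598859,29152)
step 13: (7022501, 341850)  from 1·(3810680,185501) + (3211821,156349)
fundamental: x₁=7022501, y₁=341850  (since 49315520295001 − 422·116861422500 = 1)
(x_2, y_2) = (7022501·7022501 + 422·341850·341850, 7022501·341850 + 341850·7022501) = (98631040590001, 4801283933700)
(x_3, y_3) = (7022501·98631040590001 + 422·341850·4801283933700, 7022501·4801283933700 + 341850·98631040590001) = (1385273162348638202501, 67434042451384025550)
(x_4, y_4) = (7022501·1385273162348638202501 + 422·341850·67434042451384025550, 7022501·67434042451384025550 + 341850·1385273162348638202501) = (19456164335732849620362360001, 947111261097768740333867400)
(x_5, y_5) = (7022501·19456164335732849620362360001 + 422·341850·947111261097768740333867400, 7022501·947111261097768740333867400 + 341850·19456164335732849620362360001) = (273261867007695159110526238300562501, 13302179556340616719484196916709250)

7022501 341850
98631040590001 4801283933700
1385273162348638202501 67434042451384025550
19456164335732849620362360001 947111261097768740333867400
273261867007695159110526238300562501 13302179556340616719484196916709250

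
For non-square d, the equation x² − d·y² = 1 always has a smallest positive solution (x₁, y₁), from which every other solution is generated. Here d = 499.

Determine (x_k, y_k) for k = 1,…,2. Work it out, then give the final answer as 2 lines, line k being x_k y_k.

√499 = [22; 2,1,21,1,2,44, …], period ℓ=6 (even) → k=5
k=0  a_k=22  p_k/q_k = 22/1
…
k=3  a_k=21  p_k/q_k = 1452/65
k=4  a_k=1  p_k/q_k = 1519/68
k=5  a_k=2  p_k/q_k = 4490/201
fundamental: x₁=4490, y₁=201  (since 20160100 − 499·40401 = 1)
k=2:  x_2 = 4490·4490+499·201·201 = 40320199,  y_2 = 4490·201+201·4490 = 1804980

4490 201
40320199 1804980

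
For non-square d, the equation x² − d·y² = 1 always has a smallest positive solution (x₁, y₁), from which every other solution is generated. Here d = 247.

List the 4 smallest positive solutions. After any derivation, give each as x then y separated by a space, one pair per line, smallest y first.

85292 5427
14549450527 925759368
2481903468612476 157919736025485
423373021275241155457 26938580249245573872

d=247: √d = [15; 1,2,1,1,9,1,9,1,1,2,1,30] (ℓ=12, even), read p_11/q_11
step 0: (15, 1)  from 15·(1,0) + (0,1)
step 1: (16, 1)  from 1·(15,1) + (1,0)
step 2: (47, 3)  from 2·(16,1) + (15,1)
step 3: (63, 4)  from 1·(47,3) + (16,1)
step 4: (110, 7)  from 1·(63,4) + (47,3)
…
step 6: (1163, 74)  from 1·(1053,67) + (110,7)
step 7: (11520, 733)  from 9·(1163,74) + (1053,67)
step 8: (12683, 807)  from 1·(11520,733) + (1163,74)
…
step 10: (61089, 3887)  from 2·(24203,1540) + (12683,807)
step 11: (85292, 5427)  from 1·(61089,3887) + (24203,1540)
fundamental: x₁=85292, y₁=5427  (since 7274725264 − 247·29452329 = 1)
(85292+5427√247)^2 = 14549450527 + 925759368√247
(85292+5427√247)^3 = 2481903468612476 + 157919736025485√247
(85292+5427√247)^4 = 423373021275241155457 + 26938580249245573872√247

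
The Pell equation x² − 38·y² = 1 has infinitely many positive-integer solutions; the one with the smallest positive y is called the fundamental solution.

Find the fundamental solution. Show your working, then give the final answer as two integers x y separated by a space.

37 6

d=38: √d = [6; 6,12] (ℓ=2, even), read p_1/q_1
a_0=6:  p_0=6·1+0=6,  q_0=6·0+1=1
a_1=6:  p_1=6·6+1=37,  q_1=6·1+0=6
fundamental: x₁=37, y₁=6  (since 1369 − 38·36 = 1)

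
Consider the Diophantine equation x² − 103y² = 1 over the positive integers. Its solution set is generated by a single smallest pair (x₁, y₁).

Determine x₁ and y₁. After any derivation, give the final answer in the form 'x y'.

√103 = [10; 6,1,2,1,1,9,1,1,2,1,6,20, …], period ℓ=12 (even) → k=11
step 0: (10, 1)  from 10·(1,0) + (0,1)
…
step 2: (71, 7)  from 1·(61,6) + (10,1)
…
step 4: (274, 27)  from 1·(203,20) + (71,7)
step 5: (477, 47)  from 1·(274,27) + (203,20)
step 6: (4567, 450)  from 9·(477,47) + (274,27)
…
step 9: (24266, 2391)  from 2·(9611,947) + (5044,497)
step 10: (33877, 3338)  from 1·(24266,2391) + (9611,947)
step 11: (227528, 22419)  from 6·(33877,3338) + (24266,2391)
→ (227528, 22419).  Check: 227528²=51768990784, 103·22419²=51768990783, difference 1.

227528 22419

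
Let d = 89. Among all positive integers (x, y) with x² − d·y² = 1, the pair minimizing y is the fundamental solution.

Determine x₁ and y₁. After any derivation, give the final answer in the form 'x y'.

500001 53000

√89 → a₀=9, period (2,3,3,2,18); ℓ=5 odd so k=9
a_0=9:  p_0=9·1+0=9,  q_0=9·0+1=1
a_1=2:  p_1=2·9+1=19,  q_1=2·1+0=2
…
a_6=2:  p_6=2·9217+500=18934,  q_6=2·977+53=2007
a_7=3:  p_7=3·18934+9217=66019,  q_7=3·2007+977=6998
a_8=3:  p_8=3·66019+18934=216991,  q_8=3·6998+2007=23001
a_9=2:  p_9=2·216991+66019=500001,  q_9=2·23001+6998=53000
fundamental: x₁=500001, y₁=53000  (since 250001000001 − 89·2809000000 = 1)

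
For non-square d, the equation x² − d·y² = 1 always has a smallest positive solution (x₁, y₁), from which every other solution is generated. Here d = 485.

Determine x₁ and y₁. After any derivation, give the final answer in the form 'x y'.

969 44

d=485: √d = [22; 44] (ℓ=1, odd), read p_1/q_1
step 0: (22, 1)  from 22·(1,0) + (0,1)
step 1: (969, 44)  from 44·(22,1) + (1,0)
fundamental: x₁=969, y₁=44  (since 938961 − 485·1936 = 1)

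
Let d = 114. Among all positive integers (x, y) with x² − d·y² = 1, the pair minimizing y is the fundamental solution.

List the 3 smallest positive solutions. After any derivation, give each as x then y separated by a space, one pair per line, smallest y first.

d=114: √d = [10; 1,2,10,2,1,20] (ℓ=6, even), read p_5/q_5
a_0=10:  p_0=10·1+0=10,  q_0=10·0+1=1
…
a_2=2:  p_2=2·11+10=32,  q_2=2·1+1=3
…
a_4=2:  p_4=2·331+32=694,  q_4=2·31+3=65
a_5=1:  p_5=1·694+331=1025,  q_5=1·65+31=96
fundamental: x₁=1025, y₁=96  (since 1050625 − 114·9216 = 1)
k=2:  x_2 = 1025·1025+114·96·96 = 2101249,  y_2 = 1025·96+96·1025 = 196800
k=3:  x_3 = 1025·2101249+114·96·196800 = 4307559425,  y_3 = 1025·196800+96·2101249 = 403439904

1025 96
2101249 196800
4307559425 403439904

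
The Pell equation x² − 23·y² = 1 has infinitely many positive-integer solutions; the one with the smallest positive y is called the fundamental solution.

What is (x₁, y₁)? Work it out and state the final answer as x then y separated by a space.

24 5

√23 → a₀=4, period (1,3,1,8); ℓ=4 even so k=3
a_0=4:  p_0=4·1+0=4,  q_0=4·0+1=1
…
a_2=3:  p_2=3·5+4=19,  q_2=3·1+1=4
a_3=1:  p_3=1·19+5=24,  q_3=1·4+1=5
→ (24, 5).  Check: 24²=576, 23·5²=575, difference 1.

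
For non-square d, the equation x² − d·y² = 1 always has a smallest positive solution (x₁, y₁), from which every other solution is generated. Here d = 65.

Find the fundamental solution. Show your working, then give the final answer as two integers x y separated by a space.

129 16

[8; 16] for √65; ℓ=1 ⇒ convergent index 1
step 0: (8, 1)  from 8·(1,0) + (0,1)
step 1: (129, 16)  from 16·(8,1) + (1,0)
→ (129, 16).  Check: 129²=16641, 65·16²=16640, difference 1.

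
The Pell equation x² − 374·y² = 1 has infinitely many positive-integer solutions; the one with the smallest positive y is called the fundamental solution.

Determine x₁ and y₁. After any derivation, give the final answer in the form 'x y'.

√374 → a₀=19, period (2,1,18,1,2,38); ℓ=6 even so k=5
i=0: a=19 ⇒ p=19, q=1
…
i=4: a=1 ⇒ p=1141, q=59
i=5: a=2 ⇒ p=3365, q=174
fundamental: x₁=3365, y₁=174  (since 11323225 − 374·30276 = 1)

3365 174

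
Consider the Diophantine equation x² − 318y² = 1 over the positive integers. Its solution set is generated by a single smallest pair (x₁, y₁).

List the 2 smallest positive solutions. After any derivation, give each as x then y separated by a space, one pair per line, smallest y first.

107 6
22897 1284

[17; 1,4,1,34] for √318; ℓ=4 ⇒ convergent index 3
k=0  a_k=17  p_k/q_k = 17/1
…
k=2  a_k=4  p_k/q_k = 89/5
k=3  a_k=1  p_k/q_k = 107/6
fundamental: x₁=107, y₁=6  (since 11449 − 318·36 = 1)
n=2: (107,6)∘(107,6) = (107·107+318·6·6, 107·6+6·107) = (22897,1284)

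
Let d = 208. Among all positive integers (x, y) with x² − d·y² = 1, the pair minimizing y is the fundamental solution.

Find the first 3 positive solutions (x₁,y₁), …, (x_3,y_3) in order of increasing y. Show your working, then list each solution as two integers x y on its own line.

649 45
842401 58410
1093435849 75816135

√208 = [14; 2,2,1,2,2,28, …], period ℓ=6 (even) → k=5
step 0: (14, 1)  from 14·(1,0) + (0,1)
step 1: (29, 2)  from 2·(14,1) + (1,0)
step 2: (72, 5)  from 2·(29,2) + (14,1)
step 3: (101, 7)  from 1·(72,5) + (29,2)
step 4: (274, 19)  from 2·(101,7) + (72,5)
step 5: (649, 45)  from 2·(274,19) + (101,7)
fundamental: x₁=649, y₁=45  (since 421201 − 208·2025 = 1)
n=2: (649,45)∘(649,45) = (649·649+208·45·45, 649·45+45·649) = (842401,58410)
n=3: (842401,58410)∘(649,45) = (649·842401+208·45·58410, 649·58410+45·842401) = (1093435849,75816135)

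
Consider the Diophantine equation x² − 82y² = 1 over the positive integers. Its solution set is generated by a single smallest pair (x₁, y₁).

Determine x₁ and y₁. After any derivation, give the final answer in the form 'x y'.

d=82: √d = [9; 18] (ℓ=1, odd), read p_1/q_1
i=0: a=9 ⇒ p=9, q=1
i=1: a=18 ⇒ p=163, q=18
→ (163, 18).  Check: 163²=26569, 82·18²=26568, difference 1.

163 18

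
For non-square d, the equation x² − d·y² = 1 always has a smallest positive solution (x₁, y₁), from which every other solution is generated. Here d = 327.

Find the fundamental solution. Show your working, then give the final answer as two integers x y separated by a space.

217 12

[18; 12,36] for √327; ℓ=2 ⇒ convergent index 1
step 0: (18, 1)  from 18·(1,0) + (0,1)
step 1: (217, 12)  from 12·(18,1) + (1,0)
→ (217, 12).  Check: 217²=47089, 327·12²=47088, difference 1.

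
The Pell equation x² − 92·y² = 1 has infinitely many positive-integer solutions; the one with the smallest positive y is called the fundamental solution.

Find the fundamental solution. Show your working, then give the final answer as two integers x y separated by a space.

[9; 1,1,2,4,2,1,1,18] for √92; ℓ=8 ⇒ convergent index 7
k=0  a_k=9  p_k/q_k = 9/1
k=1  a_k=1  p_k/q_k = 10/1
k=2  a_k=1  p_k/q_k = 19/2
k=3  a_k=2  p_k/q_k = 48/5
…
k=5  a_k=2  p_k/q_k = 470/49
k=6  a_k=1  p_k/q_k = 681/71
k=7  a_k=1  p_k/q_k = 1151/120
fundamental: x₁=1151, y₁=120  (since 1324801 − 92·14400 = 1)

1151 120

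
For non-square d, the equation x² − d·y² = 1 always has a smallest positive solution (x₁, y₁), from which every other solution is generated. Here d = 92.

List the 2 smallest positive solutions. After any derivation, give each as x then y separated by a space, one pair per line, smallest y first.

1151 120
2649601 276240

d=92: √d = [9; 1,1,2,4,2,1,1,18] (ℓ=8, even), read p_7/q_7
step 0: (9, 1)  from 9·(1,0) + (0,1)
…
step 2: (19, 2)  from 1·(10,1) + (9,1)
step 3: (48, 5)  from 2·(19,2) + (10,1)
step 4: (211, 22)  from 4·(48,5) + (19,2)
…
step 6: (681, 71)  from 1·(470,49) + (211,22)
step 7: (1151, 120)  from 1·(681,71) + (470,49)
→ (1151, 120).  Check: 1151²=1324801, 92·120²=1324800, difference 1.
(x_2, y_2) = (1151·1151 + 92·120·120, 1151·120 + 120·1151) = (2649601, 276240)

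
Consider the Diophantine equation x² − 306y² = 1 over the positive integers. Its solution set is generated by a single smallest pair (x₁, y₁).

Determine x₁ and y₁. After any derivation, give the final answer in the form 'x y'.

√306 = [17; 2,34, …], period ℓ=2 (even) → k=1
step 0: (17, 1)  from 17·(1,0) + (0,1)
step 1: (35, 2)  from 2·(17,1) + (1,0)
→ (35, 2).  Check: 35²=1225, 306·2²=1224, difference 1.

35 2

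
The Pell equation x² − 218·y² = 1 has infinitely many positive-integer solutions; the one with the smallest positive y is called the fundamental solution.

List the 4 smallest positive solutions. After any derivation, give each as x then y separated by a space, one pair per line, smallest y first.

126003 8534
31753512017 2150619204
8002075549230099 541968943114690
2016571050827526816577 136579425476409948936

d=218: √d = [14; 1,3,3,1,28] (ℓ=5, odd), read p_9/q_9
i=0: a=14 ⇒ p=14, q=1
i=1: a=1 ⇒ p=15, q=1
i=2: a=3 ⇒ p=59, q=4
i=3: a=3 ⇒ p=192, q=13
i=4: a=1 ⇒ p=251, q=17
i=5: a=28 ⇒ p=7220, q=489
i=6: a=1 ⇒ p=7471, q=506
…
i=8: a=3 ⇒ p=96370, q=6527
i=9: a=1 ⇒ p=126003, q=8534
→ (126003, 8534).  Check: 126003²=15876756009, 218·8534²=15876756008, difference 1.
(126003+8534√218)^2 = 31753512017 + 2150619204√218
(126003+8534√218)^3 = 8002075549230099 + 541968943114690√218
(126003+8534√218)^4 = 2016571050827526816577 + 136579425476409948936√218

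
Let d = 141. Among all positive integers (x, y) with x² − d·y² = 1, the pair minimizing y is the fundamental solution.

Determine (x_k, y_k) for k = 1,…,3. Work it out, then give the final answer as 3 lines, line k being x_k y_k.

95 8
18049 1520
3429215 288792

√141 = [11; 1,6,1,22, …], period ℓ=4 (even) → k=3
i=0: a=11 ⇒ p=11, q=1
i=1: a=1 ⇒ p=12, q=1
i=2: a=6 ⇒ p=83, q=7
i=3: a=1 ⇒ p=95, q=8
(x₁, y₁) = (95, 8);  95² − 141·8² = 1 ✓
(95+8√141)^2 = 18049 + 1520√141
(95+8√141)^3 = 3429215 + 288792√141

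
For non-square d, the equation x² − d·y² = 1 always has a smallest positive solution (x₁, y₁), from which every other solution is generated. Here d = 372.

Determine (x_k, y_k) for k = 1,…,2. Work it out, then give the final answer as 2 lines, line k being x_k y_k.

√372 → a₀=19, period (3,2,12,2,3,38); ℓ=6 even so k=5
step 0: (19, 1)  from 19·(1,0) + (0,1)
step 1: (58, 3)  from 3·(19,1) + (1,0)
step 2: (135, 7)  from 2·(58,3) + (19,1)
…
step 4: (3491, 181)  from 2·(1678,87) + (135,7)
step 5: (12151, 630)  from 3·(3491,181) + (1678,87)
(x₁, y₁) = (12151, 630);  12151² − 372·630² = 1 ✓
(x_2, y_2) = (12151·12151 + 372·630·630, 12151·630 + 630·12151) = (295293601, 15310260)

12151 630
295293601 15310260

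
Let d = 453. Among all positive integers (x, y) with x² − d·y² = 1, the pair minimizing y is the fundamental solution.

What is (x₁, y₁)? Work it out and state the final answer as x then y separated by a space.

√453 = [21; 3,1,1,10,14,10,1,1,3,42, …], period ℓ=10 (even) → k=9
step 0: (21, 1)  from 21·(1,0) + (0,1)
…
step 4: (1575, 74)  from 10·(149,7) + (85,4)
…
step 8: (469329, 22051)  from 1·(245764,11547) + (223565,10504)
step 9: (1653751, 77700)  from 3·(469329,22051) + (245764,11547)
→ (1653751, 77700).  Check: 1653751²=2734892370001, 453·77700²=2734892370000, difference 1.

1653751 77700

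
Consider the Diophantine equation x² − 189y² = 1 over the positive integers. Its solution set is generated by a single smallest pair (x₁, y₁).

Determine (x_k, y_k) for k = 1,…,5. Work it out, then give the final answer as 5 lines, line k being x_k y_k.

√189 → a₀=13, period (1,2,1,26); ℓ=4 even so k=3
k=0  a_k=13  p_k/q_k = 13/1
…
k=2  a_k=2  p_k/q_k = 41/3
k=3  a_k=1  p_k/q_k = 55/4
→ (55, 4).  Check: 55²=3025, 189·4²=3024, difference 1.
k=2:  x_2 = 55·55+189·4·4 = 6049,  y_2 = 55·4+4·55 = 440
k=3:  x_3 = 55·6049+189·4·440 = 665335,  y_3 = 55·440+4·6049 = 48396
k=4:  x_4 = 55·665335+189·4·48396 = 73180801,  y_4 = 55·48396+4·665335 = 5323120
k=5:  x_5 = 55·73180801+189·4·5323120 = 8049222775,  y_5 = 55·5323120+4·73180801 = 585494804

55 4
6049 440
665335 48396
73180801 5323120
8049222775 585494804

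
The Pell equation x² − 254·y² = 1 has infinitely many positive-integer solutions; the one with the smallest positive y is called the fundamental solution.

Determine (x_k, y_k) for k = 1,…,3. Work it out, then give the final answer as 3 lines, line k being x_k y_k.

d=254: √d = [15; 1,14,1,30] (ℓ=4, even), read p_3/q_3
i=0: a=15 ⇒ p=15, q=1
i=1: a=1 ⇒ p=16, q=1
i=2: a=14 ⇒ p=239, q=15
i=3: a=1 ⇒ p=255, q=16
fundamental: x₁=255, y₁=16  (since 65025 − 254·256 = 1)
n=2: (255,16)∘(255,16) = (255·255+254·16·16, 255·16+16·255) = (130049,8160)
n=3: (130049,8160)∘(255,16) = (255·130049+254·16·8160, 255·8160+16·130049) = (66324735,4161584)

255 16
130049 8160
66324735 4161584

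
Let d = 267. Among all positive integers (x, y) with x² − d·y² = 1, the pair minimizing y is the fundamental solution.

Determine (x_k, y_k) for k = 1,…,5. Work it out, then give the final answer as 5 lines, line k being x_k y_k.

2402 147
11539207 706188
55434348026 3392527005
266306596377697 16297699025832
1279336833564108362 78294142727569923

√267 → a₀=16, period (2,1,15,1,2,32); ℓ=6 even so k=5
step 0: (16, 1)  from 16·(1,0) + (0,1)
step 1: (33, 2)  from 2·(16,1) + (1,0)
step 2: (49, 3)  from 1·(33,2) + (16,1)
step 3: (768, 47)  from 15·(49,3) + (33,2)
step 4: (817, 50)  from 1·(768,47) + (49,3)
step 5: (2402, 147)  from 2·(817,50) + (768,47)
fundamental: x₁=2402, y₁=147  (since 5769604 − 267·21609 = 1)
n=2: (2402,147)∘(2402,147) = (2402·2402+267·147·147, 2402·147+147·2402) = (11539207,706188)
n=3: (11539207,706188)∘(2402,147) = (2402·11539207+267·147·706188, 2402·706188+147·11539207) = (55434348026,3392527005)
n=4: (55434348026,3392527005)∘(2402,147) = (2402·55434348026+267·147·3392527005, 2402·3392527005+147·55434348026) = (266306596377697,16297699025832)
n=5: (266306596377697,16297699025832)∘(2402,147) = (2402·266306596377697+267·147·16297699025832, 2402·16297699025832+147·266306596377697) = (1279336833564108362,78294142727569923)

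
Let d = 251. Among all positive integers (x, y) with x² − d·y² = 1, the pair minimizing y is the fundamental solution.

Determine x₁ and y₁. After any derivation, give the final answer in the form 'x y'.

3674890 231957

[15; 1,5,2,1,2,…,5,1,30] for √251; ℓ=14 ⇒ convergent index 13
i=0: a=15 ⇒ p=15, q=1
…
i=2: a=5 ⇒ p=95, q=6
…
i=8: a=2 ⇒ p=61043, q=3853
…
i=12: a=5 ⇒ p=3097857, q=195535
i=13: a=1 ⇒ p=3674890, q=231957
→ (3674890, 231957).  Check: 3674890²=13504816512100, 251·231957²=13504816512099, difference 1.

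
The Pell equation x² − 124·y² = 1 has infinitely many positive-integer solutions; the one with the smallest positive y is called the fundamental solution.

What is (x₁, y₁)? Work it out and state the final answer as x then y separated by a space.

4620799 414960

d=124: √d = [11; 7,2,1,1,1,…,2,7,22] (ℓ=16, even), read p_15/q_15
a_0=11:  p_0=11·1+0=11,  q_0=11·0+1=1
…
a_2=2:  p_2=2·78+11=167,  q_2=2·7+1=15
a_3=1:  p_3=1·167+78=245,  q_3=1·15+7=22
a_4=1:  p_4=1·245+167=412,  q_4=1·22+15=37
…
a_6=3:  p_6=3·657+412=2383,  q_6=3·59+37=214
a_7=1:  p_7=1·2383+657=3040,  q_7=1·214+59=273
a_8=4:  p_8=4·3040+2383=14543,  q_8=4·273+214=1306
…
a_11=1:  p_11=1·67292+17583=84875,  q_11=1·6043+1579=7622
a_12=1:  p_12=1·84875+67292=152167,  q_12=1·7622+6043=13665
a_13=1:  p_13=1·152167+84875=237042,  q_13=1·13665+7622=21287
a_14=2:  p_14=2·237042+152167=626251,  q_14=2·21287+13665=56239
a_15=7:  p_15=7·626251+237042=4620799,  q_15=7·56239+21287=414960
→ (4620799, 414960).  Check: 4620799²=21351783398401, 124·414960²=21351783398400, difference 1.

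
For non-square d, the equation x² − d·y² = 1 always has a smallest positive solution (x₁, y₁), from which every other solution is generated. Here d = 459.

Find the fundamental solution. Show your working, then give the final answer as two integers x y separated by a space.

499850 23331

[21; 2,2,1,4,21,4,1,2,2,42] for √459; ℓ=10 ⇒ convergent index 9
a_0=21:  p_0=21·1+0=21,  q_0=21·0+1=1
a_1=2:  p_1=2·21+1=43,  q_1=2·1+0=2
a_2=2:  p_2=2·43+21=107,  q_2=2·2+1=5
a_3=1:  p_3=1·107+43=150,  q_3=1·5+2=7
a_4=4:  p_4=4·150+107=707,  q_4=4·7+5=33
a_5=21:  p_5=21·707+150=14997,  q_5=21·33+7=700
a_6=4:  p_6=4·14997+707=60695,  q_6=4·700+33=2833
a_7=1:  p_7=1·60695+14997=75692,  q_7=1·2833+700=3533
a_8=2:  p_8=2·75692+60695=212079,  q_8=2·3533+2833=9899
a_9=2:  p_9=2·212079+75692=499850,  q_9=2·9899+3533=23331
→ (499850, 23331).  Check: 499850²=249850022500, 459·23331²=249850022499, difference 1.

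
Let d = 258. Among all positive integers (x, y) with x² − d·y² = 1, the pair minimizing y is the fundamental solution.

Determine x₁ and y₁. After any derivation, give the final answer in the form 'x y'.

d=258: √d = [16; 16,32] (ℓ=2, even), read p_1/q_1
step 0: (16, 1)  from 16·(1,0) + (0,1)
step 1: (257, 16)  from 16·(16,1) + (1,0)
(x₁, y₁) = (257, 16);  257² − 258·16² = 1 ✓

257 16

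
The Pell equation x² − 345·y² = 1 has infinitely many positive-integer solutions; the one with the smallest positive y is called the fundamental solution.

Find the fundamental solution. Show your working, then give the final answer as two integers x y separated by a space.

6761 364

[18; 1,1,2,1,6,1,2,1,1,36] for √345; ℓ=10 ⇒ convergent index 9
k=0  a_k=18  p_k/q_k = 18/1
…
k=3  a_k=2  p_k/q_k = 93/5
k=4  a_k=1  p_k/q_k = 130/7
k=5  a_k=6  p_k/q_k = 873/47
…
k=8  a_k=1  p_k/q_k = 3882/209
k=9  a_k=1  p_k/q_k = 6761/364
fundamental: x₁=6761, y₁=364  (since 45711121 − 345·132496 = 1)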